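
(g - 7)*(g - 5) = g^2 - 12*g + 35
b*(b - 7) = b^2 - 7*b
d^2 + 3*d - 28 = (d - 4)*(d + 7)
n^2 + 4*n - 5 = (n - 1)*(n + 5)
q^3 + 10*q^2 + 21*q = q*(q + 3)*(q + 7)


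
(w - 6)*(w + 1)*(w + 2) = w^3 - 3*w^2 - 16*w - 12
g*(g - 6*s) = g^2 - 6*g*s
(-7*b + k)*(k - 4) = -7*b*k + 28*b + k^2 - 4*k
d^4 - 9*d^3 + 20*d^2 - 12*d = d*(d - 6)*(d - 2)*(d - 1)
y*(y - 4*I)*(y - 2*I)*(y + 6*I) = y^4 + 28*y^2 - 48*I*y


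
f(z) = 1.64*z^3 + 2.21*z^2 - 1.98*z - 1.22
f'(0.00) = -1.98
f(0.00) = -1.22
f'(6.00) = 201.66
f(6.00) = 420.70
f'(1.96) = 25.58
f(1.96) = 15.74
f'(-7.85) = 266.51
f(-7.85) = -642.82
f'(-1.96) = 8.26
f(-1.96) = -1.20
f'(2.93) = 53.21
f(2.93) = 53.20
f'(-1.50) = 2.46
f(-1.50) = 1.19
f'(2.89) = 51.89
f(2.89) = 51.10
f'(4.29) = 107.53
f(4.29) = 160.44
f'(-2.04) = 9.48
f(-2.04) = -1.91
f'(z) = 4.92*z^2 + 4.42*z - 1.98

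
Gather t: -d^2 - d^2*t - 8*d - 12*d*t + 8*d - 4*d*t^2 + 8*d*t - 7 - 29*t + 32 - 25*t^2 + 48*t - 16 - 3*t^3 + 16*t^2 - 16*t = -d^2 - 3*t^3 + t^2*(-4*d - 9) + t*(-d^2 - 4*d + 3) + 9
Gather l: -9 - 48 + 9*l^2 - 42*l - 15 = 9*l^2 - 42*l - 72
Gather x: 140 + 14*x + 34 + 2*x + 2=16*x + 176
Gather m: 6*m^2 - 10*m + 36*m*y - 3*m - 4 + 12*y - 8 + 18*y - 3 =6*m^2 + m*(36*y - 13) + 30*y - 15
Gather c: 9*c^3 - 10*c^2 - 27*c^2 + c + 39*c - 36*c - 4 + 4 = 9*c^3 - 37*c^2 + 4*c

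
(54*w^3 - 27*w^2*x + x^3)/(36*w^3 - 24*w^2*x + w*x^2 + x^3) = (-3*w + x)/(-2*w + x)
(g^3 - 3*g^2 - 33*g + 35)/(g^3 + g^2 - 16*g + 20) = (g^2 - 8*g + 7)/(g^2 - 4*g + 4)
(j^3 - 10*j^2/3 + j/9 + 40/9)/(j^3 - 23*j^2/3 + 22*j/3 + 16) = (j - 5/3)/(j - 6)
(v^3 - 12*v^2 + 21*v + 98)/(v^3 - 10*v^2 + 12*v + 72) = (v^2 - 14*v + 49)/(v^2 - 12*v + 36)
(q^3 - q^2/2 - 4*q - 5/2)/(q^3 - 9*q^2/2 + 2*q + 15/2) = (q + 1)/(q - 3)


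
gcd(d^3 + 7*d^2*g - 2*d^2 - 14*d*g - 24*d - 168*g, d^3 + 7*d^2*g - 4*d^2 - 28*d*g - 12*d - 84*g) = d^2 + 7*d*g - 6*d - 42*g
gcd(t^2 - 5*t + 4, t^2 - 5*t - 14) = 1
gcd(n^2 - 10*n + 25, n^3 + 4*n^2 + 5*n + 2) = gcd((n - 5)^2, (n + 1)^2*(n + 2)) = 1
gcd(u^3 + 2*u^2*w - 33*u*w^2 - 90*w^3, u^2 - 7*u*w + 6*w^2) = u - 6*w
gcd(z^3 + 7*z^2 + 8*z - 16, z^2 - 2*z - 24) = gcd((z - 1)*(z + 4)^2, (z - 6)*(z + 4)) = z + 4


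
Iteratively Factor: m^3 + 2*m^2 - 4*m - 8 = (m + 2)*(m^2 - 4) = (m + 2)^2*(m - 2)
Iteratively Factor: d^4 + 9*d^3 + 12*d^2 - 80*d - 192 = (d - 3)*(d^3 + 12*d^2 + 48*d + 64) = (d - 3)*(d + 4)*(d^2 + 8*d + 16) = (d - 3)*(d + 4)^2*(d + 4)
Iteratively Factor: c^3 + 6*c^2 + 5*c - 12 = (c + 3)*(c^2 + 3*c - 4) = (c + 3)*(c + 4)*(c - 1)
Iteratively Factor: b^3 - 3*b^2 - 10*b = (b - 5)*(b^2 + 2*b) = b*(b - 5)*(b + 2)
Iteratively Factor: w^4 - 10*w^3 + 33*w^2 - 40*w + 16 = (w - 4)*(w^3 - 6*w^2 + 9*w - 4) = (w - 4)*(w - 1)*(w^2 - 5*w + 4) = (w - 4)^2*(w - 1)*(w - 1)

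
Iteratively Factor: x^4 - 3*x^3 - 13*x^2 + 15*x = (x + 3)*(x^3 - 6*x^2 + 5*x) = x*(x + 3)*(x^2 - 6*x + 5) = x*(x - 5)*(x + 3)*(x - 1)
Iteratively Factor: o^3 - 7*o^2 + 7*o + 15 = (o + 1)*(o^2 - 8*o + 15) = (o - 3)*(o + 1)*(o - 5)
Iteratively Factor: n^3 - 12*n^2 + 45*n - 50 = (n - 5)*(n^2 - 7*n + 10) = (n - 5)*(n - 2)*(n - 5)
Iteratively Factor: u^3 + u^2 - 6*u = (u)*(u^2 + u - 6) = u*(u + 3)*(u - 2)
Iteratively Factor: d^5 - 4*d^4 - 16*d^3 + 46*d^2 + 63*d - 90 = (d + 3)*(d^4 - 7*d^3 + 5*d^2 + 31*d - 30) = (d - 1)*(d + 3)*(d^3 - 6*d^2 - d + 30) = (d - 3)*(d - 1)*(d + 3)*(d^2 - 3*d - 10) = (d - 3)*(d - 1)*(d + 2)*(d + 3)*(d - 5)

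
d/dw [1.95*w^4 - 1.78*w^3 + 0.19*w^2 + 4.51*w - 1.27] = 7.8*w^3 - 5.34*w^2 + 0.38*w + 4.51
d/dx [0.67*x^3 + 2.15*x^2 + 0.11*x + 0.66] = 2.01*x^2 + 4.3*x + 0.11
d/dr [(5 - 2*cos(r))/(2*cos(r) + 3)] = 16*sin(r)/(2*cos(r) + 3)^2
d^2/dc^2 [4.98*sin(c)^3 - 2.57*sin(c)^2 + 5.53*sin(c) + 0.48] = -9.26500000000001*sin(c) + 11.205*sin(3*c) - 5.14*cos(2*c)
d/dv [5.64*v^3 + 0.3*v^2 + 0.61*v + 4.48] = 16.92*v^2 + 0.6*v + 0.61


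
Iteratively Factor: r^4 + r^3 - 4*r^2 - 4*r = (r - 2)*(r^3 + 3*r^2 + 2*r) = r*(r - 2)*(r^2 + 3*r + 2) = r*(r - 2)*(r + 1)*(r + 2)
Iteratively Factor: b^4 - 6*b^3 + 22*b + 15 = (b + 1)*(b^3 - 7*b^2 + 7*b + 15) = (b - 3)*(b + 1)*(b^2 - 4*b - 5) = (b - 5)*(b - 3)*(b + 1)*(b + 1)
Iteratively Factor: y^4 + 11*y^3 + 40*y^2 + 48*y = (y)*(y^3 + 11*y^2 + 40*y + 48) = y*(y + 4)*(y^2 + 7*y + 12) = y*(y + 3)*(y + 4)*(y + 4)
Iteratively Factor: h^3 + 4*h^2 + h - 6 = (h + 2)*(h^2 + 2*h - 3) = (h - 1)*(h + 2)*(h + 3)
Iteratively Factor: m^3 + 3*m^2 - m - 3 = (m - 1)*(m^2 + 4*m + 3) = (m - 1)*(m + 1)*(m + 3)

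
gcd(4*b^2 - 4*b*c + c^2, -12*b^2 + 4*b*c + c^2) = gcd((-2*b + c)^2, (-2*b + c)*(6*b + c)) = 2*b - c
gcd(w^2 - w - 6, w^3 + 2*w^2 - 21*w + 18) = w - 3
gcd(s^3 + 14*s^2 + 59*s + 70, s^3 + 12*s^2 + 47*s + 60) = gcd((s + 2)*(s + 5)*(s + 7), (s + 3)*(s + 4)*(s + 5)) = s + 5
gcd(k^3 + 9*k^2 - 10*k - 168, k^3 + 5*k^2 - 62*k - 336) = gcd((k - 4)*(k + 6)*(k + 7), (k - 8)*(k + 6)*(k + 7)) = k^2 + 13*k + 42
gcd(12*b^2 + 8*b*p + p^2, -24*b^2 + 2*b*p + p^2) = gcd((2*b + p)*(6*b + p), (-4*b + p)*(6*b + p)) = 6*b + p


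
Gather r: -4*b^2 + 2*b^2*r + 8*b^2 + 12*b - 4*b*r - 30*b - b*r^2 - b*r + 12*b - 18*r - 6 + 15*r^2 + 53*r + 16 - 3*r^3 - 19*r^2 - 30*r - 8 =4*b^2 - 6*b - 3*r^3 + r^2*(-b - 4) + r*(2*b^2 - 5*b + 5) + 2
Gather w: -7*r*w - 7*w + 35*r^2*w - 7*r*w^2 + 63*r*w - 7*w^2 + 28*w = w^2*(-7*r - 7) + w*(35*r^2 + 56*r + 21)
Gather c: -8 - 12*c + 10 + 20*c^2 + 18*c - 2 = 20*c^2 + 6*c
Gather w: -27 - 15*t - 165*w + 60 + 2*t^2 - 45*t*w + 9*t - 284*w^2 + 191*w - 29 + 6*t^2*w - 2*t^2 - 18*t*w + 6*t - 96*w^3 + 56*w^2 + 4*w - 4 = -96*w^3 - 228*w^2 + w*(6*t^2 - 63*t + 30)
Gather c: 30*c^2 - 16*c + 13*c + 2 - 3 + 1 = 30*c^2 - 3*c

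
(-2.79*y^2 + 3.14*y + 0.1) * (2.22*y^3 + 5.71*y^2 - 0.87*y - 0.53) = -6.1938*y^5 - 8.9601*y^4 + 20.5787*y^3 - 0.6821*y^2 - 1.7512*y - 0.053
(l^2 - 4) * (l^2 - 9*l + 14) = l^4 - 9*l^3 + 10*l^2 + 36*l - 56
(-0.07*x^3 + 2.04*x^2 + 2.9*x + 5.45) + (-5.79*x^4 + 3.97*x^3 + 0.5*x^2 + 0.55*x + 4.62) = -5.79*x^4 + 3.9*x^3 + 2.54*x^2 + 3.45*x + 10.07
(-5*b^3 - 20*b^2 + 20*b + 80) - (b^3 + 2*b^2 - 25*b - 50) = -6*b^3 - 22*b^2 + 45*b + 130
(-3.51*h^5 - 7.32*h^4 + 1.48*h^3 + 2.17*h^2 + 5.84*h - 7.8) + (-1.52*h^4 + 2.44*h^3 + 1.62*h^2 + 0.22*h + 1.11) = -3.51*h^5 - 8.84*h^4 + 3.92*h^3 + 3.79*h^2 + 6.06*h - 6.69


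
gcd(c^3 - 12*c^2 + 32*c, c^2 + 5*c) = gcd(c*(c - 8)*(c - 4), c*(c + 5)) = c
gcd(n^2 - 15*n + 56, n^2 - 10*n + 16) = n - 8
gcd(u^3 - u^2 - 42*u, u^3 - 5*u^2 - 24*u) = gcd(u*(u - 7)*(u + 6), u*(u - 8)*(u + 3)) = u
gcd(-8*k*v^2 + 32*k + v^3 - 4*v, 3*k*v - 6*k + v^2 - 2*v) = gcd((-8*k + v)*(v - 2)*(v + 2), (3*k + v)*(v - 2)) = v - 2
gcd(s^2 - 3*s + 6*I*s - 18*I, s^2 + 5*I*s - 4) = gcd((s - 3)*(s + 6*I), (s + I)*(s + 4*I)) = 1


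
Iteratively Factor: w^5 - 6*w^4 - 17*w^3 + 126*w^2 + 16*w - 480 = (w + 2)*(w^4 - 8*w^3 - w^2 + 128*w - 240) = (w + 2)*(w + 4)*(w^3 - 12*w^2 + 47*w - 60) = (w - 3)*(w + 2)*(w + 4)*(w^2 - 9*w + 20) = (w - 4)*(w - 3)*(w + 2)*(w + 4)*(w - 5)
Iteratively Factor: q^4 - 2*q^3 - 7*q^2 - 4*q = (q)*(q^3 - 2*q^2 - 7*q - 4) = q*(q - 4)*(q^2 + 2*q + 1) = q*(q - 4)*(q + 1)*(q + 1)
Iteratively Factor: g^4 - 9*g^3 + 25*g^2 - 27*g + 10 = (g - 5)*(g^3 - 4*g^2 + 5*g - 2) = (g - 5)*(g - 2)*(g^2 - 2*g + 1) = (g - 5)*(g - 2)*(g - 1)*(g - 1)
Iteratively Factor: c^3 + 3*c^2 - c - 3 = (c - 1)*(c^2 + 4*c + 3) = (c - 1)*(c + 3)*(c + 1)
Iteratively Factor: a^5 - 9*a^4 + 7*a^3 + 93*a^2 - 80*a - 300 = (a - 5)*(a^4 - 4*a^3 - 13*a^2 + 28*a + 60) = (a - 5)*(a + 2)*(a^3 - 6*a^2 - a + 30) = (a - 5)*(a + 2)^2*(a^2 - 8*a + 15) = (a - 5)^2*(a + 2)^2*(a - 3)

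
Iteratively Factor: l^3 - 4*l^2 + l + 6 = (l - 3)*(l^2 - l - 2) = (l - 3)*(l + 1)*(l - 2)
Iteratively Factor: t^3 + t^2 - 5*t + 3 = (t - 1)*(t^2 + 2*t - 3) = (t - 1)*(t + 3)*(t - 1)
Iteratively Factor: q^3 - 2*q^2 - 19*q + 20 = (q - 1)*(q^2 - q - 20) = (q - 5)*(q - 1)*(q + 4)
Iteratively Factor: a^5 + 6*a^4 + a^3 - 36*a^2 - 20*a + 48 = (a + 4)*(a^4 + 2*a^3 - 7*a^2 - 8*a + 12) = (a + 3)*(a + 4)*(a^3 - a^2 - 4*a + 4) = (a + 2)*(a + 3)*(a + 4)*(a^2 - 3*a + 2) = (a - 1)*(a + 2)*(a + 3)*(a + 4)*(a - 2)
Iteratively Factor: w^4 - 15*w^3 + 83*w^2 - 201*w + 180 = (w - 3)*(w^3 - 12*w^2 + 47*w - 60) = (w - 4)*(w - 3)*(w^2 - 8*w + 15) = (w - 5)*(w - 4)*(w - 3)*(w - 3)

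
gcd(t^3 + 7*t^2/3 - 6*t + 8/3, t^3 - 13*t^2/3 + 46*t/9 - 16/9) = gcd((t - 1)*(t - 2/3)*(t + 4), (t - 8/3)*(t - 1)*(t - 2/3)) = t^2 - 5*t/3 + 2/3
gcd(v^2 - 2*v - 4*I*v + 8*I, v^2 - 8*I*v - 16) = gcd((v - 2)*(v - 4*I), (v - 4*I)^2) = v - 4*I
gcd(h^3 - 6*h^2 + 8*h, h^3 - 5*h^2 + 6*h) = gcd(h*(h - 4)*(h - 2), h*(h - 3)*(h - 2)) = h^2 - 2*h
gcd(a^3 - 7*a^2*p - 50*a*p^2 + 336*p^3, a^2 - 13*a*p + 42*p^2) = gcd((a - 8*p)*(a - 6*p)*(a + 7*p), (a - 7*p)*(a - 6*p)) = -a + 6*p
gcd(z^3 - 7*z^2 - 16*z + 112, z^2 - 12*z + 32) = z - 4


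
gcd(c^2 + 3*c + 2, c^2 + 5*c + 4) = c + 1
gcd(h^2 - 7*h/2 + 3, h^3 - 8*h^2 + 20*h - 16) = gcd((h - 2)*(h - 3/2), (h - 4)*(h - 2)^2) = h - 2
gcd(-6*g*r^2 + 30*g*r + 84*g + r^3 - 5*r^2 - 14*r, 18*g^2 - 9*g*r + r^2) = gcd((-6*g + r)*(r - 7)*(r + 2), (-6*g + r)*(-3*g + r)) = -6*g + r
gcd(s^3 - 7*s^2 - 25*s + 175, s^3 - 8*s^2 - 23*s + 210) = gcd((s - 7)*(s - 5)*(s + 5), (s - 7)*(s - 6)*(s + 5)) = s^2 - 2*s - 35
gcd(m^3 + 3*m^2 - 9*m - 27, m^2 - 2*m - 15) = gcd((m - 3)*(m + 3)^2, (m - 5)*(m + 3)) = m + 3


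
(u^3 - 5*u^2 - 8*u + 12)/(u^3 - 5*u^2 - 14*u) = (u^2 - 7*u + 6)/(u*(u - 7))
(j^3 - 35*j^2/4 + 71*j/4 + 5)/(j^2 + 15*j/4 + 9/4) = (4*j^3 - 35*j^2 + 71*j + 20)/(4*j^2 + 15*j + 9)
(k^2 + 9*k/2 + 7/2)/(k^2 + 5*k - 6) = (2*k^2 + 9*k + 7)/(2*(k^2 + 5*k - 6))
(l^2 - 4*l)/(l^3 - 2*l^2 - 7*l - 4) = l/(l^2 + 2*l + 1)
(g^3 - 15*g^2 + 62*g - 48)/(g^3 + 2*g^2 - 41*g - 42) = (g^2 - 9*g + 8)/(g^2 + 8*g + 7)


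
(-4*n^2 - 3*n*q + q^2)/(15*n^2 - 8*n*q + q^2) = (-4*n^2 - 3*n*q + q^2)/(15*n^2 - 8*n*q + q^2)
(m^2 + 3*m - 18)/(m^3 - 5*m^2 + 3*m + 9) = (m + 6)/(m^2 - 2*m - 3)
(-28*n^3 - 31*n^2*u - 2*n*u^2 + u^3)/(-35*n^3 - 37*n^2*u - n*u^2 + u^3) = (4*n + u)/(5*n + u)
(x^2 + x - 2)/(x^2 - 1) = (x + 2)/(x + 1)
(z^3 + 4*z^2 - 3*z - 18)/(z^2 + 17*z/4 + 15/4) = 4*(z^2 + z - 6)/(4*z + 5)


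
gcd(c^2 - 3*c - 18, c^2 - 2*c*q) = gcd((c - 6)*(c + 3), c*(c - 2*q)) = 1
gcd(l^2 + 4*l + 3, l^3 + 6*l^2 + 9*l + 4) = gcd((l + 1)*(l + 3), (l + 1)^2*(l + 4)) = l + 1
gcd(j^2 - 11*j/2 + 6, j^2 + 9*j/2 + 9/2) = 1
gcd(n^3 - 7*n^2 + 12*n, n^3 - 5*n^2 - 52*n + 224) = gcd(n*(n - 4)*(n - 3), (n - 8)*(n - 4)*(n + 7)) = n - 4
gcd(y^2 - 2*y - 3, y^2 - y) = 1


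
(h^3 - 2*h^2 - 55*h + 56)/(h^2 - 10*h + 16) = (h^2 + 6*h - 7)/(h - 2)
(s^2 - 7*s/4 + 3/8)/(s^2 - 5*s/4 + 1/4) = (s - 3/2)/(s - 1)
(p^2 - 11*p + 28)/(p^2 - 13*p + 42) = (p - 4)/(p - 6)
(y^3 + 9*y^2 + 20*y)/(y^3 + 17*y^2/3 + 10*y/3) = 3*(y + 4)/(3*y + 2)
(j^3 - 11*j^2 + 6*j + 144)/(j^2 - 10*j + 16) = (j^2 - 3*j - 18)/(j - 2)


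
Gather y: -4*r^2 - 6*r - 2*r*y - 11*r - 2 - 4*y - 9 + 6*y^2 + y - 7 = -4*r^2 - 17*r + 6*y^2 + y*(-2*r - 3) - 18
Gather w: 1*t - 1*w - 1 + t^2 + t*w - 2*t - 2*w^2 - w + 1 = t^2 - t - 2*w^2 + w*(t - 2)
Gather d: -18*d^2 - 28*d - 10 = -18*d^2 - 28*d - 10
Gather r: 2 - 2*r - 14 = -2*r - 12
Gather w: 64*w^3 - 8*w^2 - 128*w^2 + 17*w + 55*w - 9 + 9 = 64*w^3 - 136*w^2 + 72*w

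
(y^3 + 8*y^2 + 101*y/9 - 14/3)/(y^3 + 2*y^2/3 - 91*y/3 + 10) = (y + 7/3)/(y - 5)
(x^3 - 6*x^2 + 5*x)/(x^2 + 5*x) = (x^2 - 6*x + 5)/(x + 5)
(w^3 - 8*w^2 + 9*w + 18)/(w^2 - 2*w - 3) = w - 6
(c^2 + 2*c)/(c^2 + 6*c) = (c + 2)/(c + 6)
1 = 1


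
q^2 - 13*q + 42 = (q - 7)*(q - 6)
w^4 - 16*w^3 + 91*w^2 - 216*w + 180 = (w - 6)*(w - 5)*(w - 3)*(w - 2)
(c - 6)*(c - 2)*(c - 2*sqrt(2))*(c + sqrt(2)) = c^4 - 8*c^3 - sqrt(2)*c^3 + 8*c^2 + 8*sqrt(2)*c^2 - 12*sqrt(2)*c + 32*c - 48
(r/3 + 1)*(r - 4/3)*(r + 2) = r^3/3 + 11*r^2/9 - 2*r/9 - 8/3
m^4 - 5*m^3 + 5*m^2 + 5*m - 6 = (m - 3)*(m - 2)*(m - 1)*(m + 1)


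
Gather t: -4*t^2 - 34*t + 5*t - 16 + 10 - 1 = -4*t^2 - 29*t - 7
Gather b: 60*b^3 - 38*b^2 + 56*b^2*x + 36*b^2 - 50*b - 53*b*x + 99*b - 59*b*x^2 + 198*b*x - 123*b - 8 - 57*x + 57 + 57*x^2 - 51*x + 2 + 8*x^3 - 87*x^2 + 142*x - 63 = 60*b^3 + b^2*(56*x - 2) + b*(-59*x^2 + 145*x - 74) + 8*x^3 - 30*x^2 + 34*x - 12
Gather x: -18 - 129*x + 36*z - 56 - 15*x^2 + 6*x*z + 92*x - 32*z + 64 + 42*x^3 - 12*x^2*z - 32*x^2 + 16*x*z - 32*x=42*x^3 + x^2*(-12*z - 47) + x*(22*z - 69) + 4*z - 10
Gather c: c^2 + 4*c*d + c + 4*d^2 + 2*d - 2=c^2 + c*(4*d + 1) + 4*d^2 + 2*d - 2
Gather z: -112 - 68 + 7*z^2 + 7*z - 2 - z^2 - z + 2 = 6*z^2 + 6*z - 180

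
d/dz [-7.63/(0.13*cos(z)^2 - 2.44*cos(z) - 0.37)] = (18.6172 - 1.9838*cos(z))*sin(z)/(-0.13*cos(z)^2 + 2.44*cos(z) + 0.37)^2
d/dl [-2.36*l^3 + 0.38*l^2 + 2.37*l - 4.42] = -7.08*l^2 + 0.76*l + 2.37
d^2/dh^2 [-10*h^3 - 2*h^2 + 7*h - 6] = -60*h - 4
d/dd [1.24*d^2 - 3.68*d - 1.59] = 2.48*d - 3.68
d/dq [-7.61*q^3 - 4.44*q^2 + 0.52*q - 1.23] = -22.83*q^2 - 8.88*q + 0.52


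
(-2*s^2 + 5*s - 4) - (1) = -2*s^2 + 5*s - 5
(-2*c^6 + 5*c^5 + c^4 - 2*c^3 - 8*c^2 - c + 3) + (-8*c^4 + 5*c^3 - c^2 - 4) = -2*c^6 + 5*c^5 - 7*c^4 + 3*c^3 - 9*c^2 - c - 1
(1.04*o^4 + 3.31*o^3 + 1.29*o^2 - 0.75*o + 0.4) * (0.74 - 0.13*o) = -0.1352*o^5 + 0.3393*o^4 + 2.2817*o^3 + 1.0521*o^2 - 0.607*o + 0.296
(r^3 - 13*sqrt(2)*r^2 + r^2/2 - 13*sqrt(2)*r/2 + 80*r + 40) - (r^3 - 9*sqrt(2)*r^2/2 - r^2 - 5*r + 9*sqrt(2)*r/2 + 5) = -17*sqrt(2)*r^2/2 + 3*r^2/2 - 11*sqrt(2)*r + 85*r + 35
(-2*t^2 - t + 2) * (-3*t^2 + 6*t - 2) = 6*t^4 - 9*t^3 - 8*t^2 + 14*t - 4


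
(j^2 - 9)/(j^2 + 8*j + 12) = (j^2 - 9)/(j^2 + 8*j + 12)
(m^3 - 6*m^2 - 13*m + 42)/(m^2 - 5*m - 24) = (m^2 - 9*m + 14)/(m - 8)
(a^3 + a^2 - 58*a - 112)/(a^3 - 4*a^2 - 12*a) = (a^2 - a - 56)/(a*(a - 6))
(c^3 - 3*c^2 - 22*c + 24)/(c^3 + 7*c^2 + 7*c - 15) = (c^2 - 2*c - 24)/(c^2 + 8*c + 15)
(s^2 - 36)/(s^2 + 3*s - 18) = (s - 6)/(s - 3)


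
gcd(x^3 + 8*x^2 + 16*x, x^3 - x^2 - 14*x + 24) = x + 4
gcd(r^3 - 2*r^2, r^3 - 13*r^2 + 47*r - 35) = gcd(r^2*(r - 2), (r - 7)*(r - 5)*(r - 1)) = 1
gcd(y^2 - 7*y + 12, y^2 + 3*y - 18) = y - 3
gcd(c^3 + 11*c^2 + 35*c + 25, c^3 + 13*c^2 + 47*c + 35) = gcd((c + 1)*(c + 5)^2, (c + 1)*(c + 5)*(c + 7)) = c^2 + 6*c + 5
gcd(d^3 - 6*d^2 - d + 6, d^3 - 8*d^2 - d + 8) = d^2 - 1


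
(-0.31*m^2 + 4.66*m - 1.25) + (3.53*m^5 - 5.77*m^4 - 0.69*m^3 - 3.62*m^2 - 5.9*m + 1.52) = 3.53*m^5 - 5.77*m^4 - 0.69*m^3 - 3.93*m^2 - 1.24*m + 0.27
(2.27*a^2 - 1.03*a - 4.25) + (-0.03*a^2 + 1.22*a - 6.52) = 2.24*a^2 + 0.19*a - 10.77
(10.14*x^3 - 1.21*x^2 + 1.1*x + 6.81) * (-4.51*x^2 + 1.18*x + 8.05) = -45.7314*x^5 + 17.4223*x^4 + 75.2382*x^3 - 39.1556*x^2 + 16.8908*x + 54.8205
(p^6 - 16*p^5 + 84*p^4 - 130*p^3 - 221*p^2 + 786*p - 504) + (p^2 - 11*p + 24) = p^6 - 16*p^5 + 84*p^4 - 130*p^3 - 220*p^2 + 775*p - 480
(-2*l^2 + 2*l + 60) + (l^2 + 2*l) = -l^2 + 4*l + 60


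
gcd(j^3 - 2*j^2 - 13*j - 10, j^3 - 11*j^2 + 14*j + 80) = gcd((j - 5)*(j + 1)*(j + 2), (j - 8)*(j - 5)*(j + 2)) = j^2 - 3*j - 10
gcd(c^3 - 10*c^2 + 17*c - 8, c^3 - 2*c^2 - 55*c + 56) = c^2 - 9*c + 8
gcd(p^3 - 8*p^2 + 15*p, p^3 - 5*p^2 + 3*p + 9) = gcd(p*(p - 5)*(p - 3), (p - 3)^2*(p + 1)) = p - 3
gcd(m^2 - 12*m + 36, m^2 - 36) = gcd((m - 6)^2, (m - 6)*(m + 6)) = m - 6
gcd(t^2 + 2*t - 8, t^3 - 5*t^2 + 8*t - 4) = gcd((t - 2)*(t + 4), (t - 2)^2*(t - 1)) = t - 2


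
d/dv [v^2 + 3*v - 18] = 2*v + 3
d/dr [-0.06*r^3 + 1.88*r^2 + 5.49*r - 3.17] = -0.18*r^2 + 3.76*r + 5.49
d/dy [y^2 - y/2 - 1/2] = 2*y - 1/2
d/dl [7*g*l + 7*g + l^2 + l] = 7*g + 2*l + 1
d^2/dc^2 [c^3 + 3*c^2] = 6*c + 6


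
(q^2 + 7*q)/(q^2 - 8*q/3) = 3*(q + 7)/(3*q - 8)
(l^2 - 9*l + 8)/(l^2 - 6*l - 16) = (l - 1)/(l + 2)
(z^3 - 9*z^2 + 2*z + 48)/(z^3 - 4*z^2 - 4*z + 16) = (z^2 - 11*z + 24)/(z^2 - 6*z + 8)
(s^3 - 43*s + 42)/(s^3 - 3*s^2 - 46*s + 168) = (s - 1)/(s - 4)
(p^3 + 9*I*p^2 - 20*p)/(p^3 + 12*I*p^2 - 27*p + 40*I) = p*(p + 4*I)/(p^2 + 7*I*p + 8)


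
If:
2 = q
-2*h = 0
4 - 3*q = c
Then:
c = -2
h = 0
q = 2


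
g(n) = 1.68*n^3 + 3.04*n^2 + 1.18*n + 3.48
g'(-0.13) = 0.47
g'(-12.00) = 653.98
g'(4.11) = 111.30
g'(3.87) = 100.19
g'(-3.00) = 28.30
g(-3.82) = -50.31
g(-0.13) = 3.37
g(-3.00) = -18.06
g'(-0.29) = -0.16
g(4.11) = 176.32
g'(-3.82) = 51.50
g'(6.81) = 276.32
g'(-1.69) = 5.30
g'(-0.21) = 0.13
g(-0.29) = 3.35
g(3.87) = 150.95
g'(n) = 5.04*n^2 + 6.08*n + 1.18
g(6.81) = 683.08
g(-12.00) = -2475.96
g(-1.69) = 2.06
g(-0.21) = 3.35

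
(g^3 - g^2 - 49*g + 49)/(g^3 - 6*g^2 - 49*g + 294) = (g - 1)/(g - 6)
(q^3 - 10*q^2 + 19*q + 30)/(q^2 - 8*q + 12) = (q^2 - 4*q - 5)/(q - 2)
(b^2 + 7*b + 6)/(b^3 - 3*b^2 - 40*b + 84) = (b + 1)/(b^2 - 9*b + 14)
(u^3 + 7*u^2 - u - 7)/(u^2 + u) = u + 6 - 7/u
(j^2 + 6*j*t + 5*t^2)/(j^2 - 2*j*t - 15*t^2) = (-j^2 - 6*j*t - 5*t^2)/(-j^2 + 2*j*t + 15*t^2)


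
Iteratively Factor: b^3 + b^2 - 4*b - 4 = (b + 1)*(b^2 - 4) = (b + 1)*(b + 2)*(b - 2)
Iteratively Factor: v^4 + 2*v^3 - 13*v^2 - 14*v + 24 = (v - 1)*(v^3 + 3*v^2 - 10*v - 24) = (v - 1)*(v + 4)*(v^2 - v - 6) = (v - 3)*(v - 1)*(v + 4)*(v + 2)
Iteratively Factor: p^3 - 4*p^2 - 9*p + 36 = (p - 3)*(p^2 - p - 12) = (p - 3)*(p + 3)*(p - 4)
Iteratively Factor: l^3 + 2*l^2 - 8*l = (l - 2)*(l^2 + 4*l) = l*(l - 2)*(l + 4)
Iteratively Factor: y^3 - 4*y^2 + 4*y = (y - 2)*(y^2 - 2*y) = (y - 2)^2*(y)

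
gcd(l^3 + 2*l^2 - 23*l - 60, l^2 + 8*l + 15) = l + 3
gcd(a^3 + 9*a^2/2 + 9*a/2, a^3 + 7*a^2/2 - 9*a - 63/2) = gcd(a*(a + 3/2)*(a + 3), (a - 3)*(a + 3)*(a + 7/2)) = a + 3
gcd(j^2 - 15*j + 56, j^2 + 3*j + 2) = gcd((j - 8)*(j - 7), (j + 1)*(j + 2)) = 1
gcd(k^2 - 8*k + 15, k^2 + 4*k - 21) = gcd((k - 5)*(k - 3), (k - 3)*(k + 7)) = k - 3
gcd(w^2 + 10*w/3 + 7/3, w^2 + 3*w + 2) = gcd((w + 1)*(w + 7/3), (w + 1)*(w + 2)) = w + 1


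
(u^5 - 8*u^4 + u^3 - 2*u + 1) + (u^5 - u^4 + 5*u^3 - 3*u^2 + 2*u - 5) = 2*u^5 - 9*u^4 + 6*u^3 - 3*u^2 - 4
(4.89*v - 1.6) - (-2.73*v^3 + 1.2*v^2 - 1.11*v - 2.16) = 2.73*v^3 - 1.2*v^2 + 6.0*v + 0.56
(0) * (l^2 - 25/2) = 0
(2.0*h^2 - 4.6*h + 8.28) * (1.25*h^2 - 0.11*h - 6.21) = 2.5*h^4 - 5.97*h^3 - 1.564*h^2 + 27.6552*h - 51.4188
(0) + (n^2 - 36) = n^2 - 36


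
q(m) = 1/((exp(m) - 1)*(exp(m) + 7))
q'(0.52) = -0.45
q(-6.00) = -0.14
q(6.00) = 0.00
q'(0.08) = -19.52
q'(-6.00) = 0.00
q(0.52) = 0.17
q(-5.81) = -0.14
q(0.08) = 1.49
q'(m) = -exp(m)/((exp(m) - 1)*(exp(m) + 7)^2) - exp(m)/((exp(m) - 1)^2*(exp(m) + 7)) = 2*(-exp(m) - 3)*exp(m)/(exp(4*m) + 12*exp(3*m) + 22*exp(2*m) - 84*exp(m) + 49)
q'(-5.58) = -0.00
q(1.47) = 0.03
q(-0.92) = -0.22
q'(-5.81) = -0.00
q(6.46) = 0.00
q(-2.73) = -0.15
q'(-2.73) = -0.01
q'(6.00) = 0.00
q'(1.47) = -0.04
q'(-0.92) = -0.14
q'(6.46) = -0.00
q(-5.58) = -0.14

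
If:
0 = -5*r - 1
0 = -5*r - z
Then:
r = -1/5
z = 1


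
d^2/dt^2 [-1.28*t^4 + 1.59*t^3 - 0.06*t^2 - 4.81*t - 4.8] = -15.36*t^2 + 9.54*t - 0.12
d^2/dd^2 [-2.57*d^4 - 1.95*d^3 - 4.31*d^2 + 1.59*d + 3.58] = -30.84*d^2 - 11.7*d - 8.62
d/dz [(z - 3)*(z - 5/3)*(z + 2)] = 3*z^2 - 16*z/3 - 13/3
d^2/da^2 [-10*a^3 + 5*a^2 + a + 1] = 10 - 60*a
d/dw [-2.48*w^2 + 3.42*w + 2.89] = 3.42 - 4.96*w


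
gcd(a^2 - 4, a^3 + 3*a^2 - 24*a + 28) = a - 2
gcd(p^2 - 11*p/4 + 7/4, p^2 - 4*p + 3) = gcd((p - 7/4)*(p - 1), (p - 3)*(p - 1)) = p - 1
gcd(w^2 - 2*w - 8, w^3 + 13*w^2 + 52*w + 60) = w + 2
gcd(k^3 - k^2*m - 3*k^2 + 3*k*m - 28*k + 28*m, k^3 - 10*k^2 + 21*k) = k - 7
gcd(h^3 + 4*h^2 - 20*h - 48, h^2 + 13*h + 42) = h + 6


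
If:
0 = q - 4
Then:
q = 4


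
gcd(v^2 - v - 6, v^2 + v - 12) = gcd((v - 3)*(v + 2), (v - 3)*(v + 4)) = v - 3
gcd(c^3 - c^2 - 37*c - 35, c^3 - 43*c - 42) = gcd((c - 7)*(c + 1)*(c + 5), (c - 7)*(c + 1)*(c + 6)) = c^2 - 6*c - 7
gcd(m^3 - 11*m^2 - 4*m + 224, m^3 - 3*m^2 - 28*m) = m^2 - 3*m - 28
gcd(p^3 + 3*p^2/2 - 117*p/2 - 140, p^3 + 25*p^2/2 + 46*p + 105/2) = p^2 + 19*p/2 + 35/2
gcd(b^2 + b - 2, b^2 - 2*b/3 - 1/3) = b - 1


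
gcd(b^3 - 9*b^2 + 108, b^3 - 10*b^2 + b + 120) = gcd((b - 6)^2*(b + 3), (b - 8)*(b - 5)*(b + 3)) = b + 3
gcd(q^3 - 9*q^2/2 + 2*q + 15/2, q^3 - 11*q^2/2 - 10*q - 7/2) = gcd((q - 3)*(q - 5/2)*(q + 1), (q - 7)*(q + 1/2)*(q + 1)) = q + 1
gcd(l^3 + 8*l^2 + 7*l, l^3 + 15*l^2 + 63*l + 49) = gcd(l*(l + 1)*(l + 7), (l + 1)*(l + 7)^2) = l^2 + 8*l + 7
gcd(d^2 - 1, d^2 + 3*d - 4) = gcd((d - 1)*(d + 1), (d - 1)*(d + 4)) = d - 1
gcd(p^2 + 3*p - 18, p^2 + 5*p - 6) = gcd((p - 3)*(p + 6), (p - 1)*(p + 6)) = p + 6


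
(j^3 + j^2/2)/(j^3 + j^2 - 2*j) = j*(2*j + 1)/(2*(j^2 + j - 2))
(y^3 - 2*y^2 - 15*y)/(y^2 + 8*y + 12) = y*(y^2 - 2*y - 15)/(y^2 + 8*y + 12)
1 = 1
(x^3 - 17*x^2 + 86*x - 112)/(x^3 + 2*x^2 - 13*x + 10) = (x^2 - 15*x + 56)/(x^2 + 4*x - 5)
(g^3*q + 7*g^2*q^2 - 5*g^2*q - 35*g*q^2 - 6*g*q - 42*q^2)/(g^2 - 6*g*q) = q*(g^3 + 7*g^2*q - 5*g^2 - 35*g*q - 6*g - 42*q)/(g*(g - 6*q))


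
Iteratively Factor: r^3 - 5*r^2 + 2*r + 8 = (r + 1)*(r^2 - 6*r + 8) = (r - 4)*(r + 1)*(r - 2)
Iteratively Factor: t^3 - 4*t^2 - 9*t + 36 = (t + 3)*(t^2 - 7*t + 12) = (t - 3)*(t + 3)*(t - 4)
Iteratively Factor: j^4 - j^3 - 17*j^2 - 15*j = (j + 3)*(j^3 - 4*j^2 - 5*j) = (j + 1)*(j + 3)*(j^2 - 5*j) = (j - 5)*(j + 1)*(j + 3)*(j)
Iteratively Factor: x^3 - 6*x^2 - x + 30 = (x - 5)*(x^2 - x - 6) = (x - 5)*(x - 3)*(x + 2)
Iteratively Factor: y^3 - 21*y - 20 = (y + 1)*(y^2 - y - 20) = (y + 1)*(y + 4)*(y - 5)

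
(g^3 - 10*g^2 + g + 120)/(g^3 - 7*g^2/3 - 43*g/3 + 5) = 3*(g - 8)/(3*g - 1)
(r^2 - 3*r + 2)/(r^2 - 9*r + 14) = (r - 1)/(r - 7)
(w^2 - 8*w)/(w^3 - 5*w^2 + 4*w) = (w - 8)/(w^2 - 5*w + 4)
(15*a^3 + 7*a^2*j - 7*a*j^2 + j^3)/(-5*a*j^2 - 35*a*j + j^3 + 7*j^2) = (-3*a^2 - 2*a*j + j^2)/(j*(j + 7))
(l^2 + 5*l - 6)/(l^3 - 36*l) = (l - 1)/(l*(l - 6))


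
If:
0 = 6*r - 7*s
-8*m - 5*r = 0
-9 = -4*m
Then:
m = 9/4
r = -18/5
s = -108/35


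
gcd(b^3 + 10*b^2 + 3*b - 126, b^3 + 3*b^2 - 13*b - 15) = b - 3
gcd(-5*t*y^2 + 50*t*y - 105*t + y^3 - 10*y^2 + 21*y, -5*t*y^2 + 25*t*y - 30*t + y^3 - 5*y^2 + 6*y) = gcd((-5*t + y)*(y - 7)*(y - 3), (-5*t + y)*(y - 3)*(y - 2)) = -5*t*y + 15*t + y^2 - 3*y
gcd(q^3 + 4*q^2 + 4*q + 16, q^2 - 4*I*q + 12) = q + 2*I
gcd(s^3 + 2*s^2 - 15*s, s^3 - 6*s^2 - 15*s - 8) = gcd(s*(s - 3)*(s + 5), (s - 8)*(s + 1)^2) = 1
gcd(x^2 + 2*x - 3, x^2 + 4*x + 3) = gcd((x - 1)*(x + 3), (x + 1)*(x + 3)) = x + 3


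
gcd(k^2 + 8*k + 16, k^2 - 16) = k + 4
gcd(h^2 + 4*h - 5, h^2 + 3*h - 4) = h - 1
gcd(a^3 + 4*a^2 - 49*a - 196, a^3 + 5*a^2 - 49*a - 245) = a^2 - 49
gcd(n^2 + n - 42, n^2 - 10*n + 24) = n - 6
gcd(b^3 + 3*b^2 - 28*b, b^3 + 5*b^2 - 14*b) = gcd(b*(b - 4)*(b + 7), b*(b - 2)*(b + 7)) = b^2 + 7*b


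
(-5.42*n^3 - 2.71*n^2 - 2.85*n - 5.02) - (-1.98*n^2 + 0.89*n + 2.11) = -5.42*n^3 - 0.73*n^2 - 3.74*n - 7.13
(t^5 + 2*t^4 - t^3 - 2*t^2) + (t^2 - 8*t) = t^5 + 2*t^4 - t^3 - t^2 - 8*t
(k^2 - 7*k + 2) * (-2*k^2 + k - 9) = -2*k^4 + 15*k^3 - 20*k^2 + 65*k - 18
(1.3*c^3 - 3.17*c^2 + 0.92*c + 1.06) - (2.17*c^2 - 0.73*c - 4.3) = 1.3*c^3 - 5.34*c^2 + 1.65*c + 5.36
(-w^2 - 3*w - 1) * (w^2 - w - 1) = -w^4 - 2*w^3 + 3*w^2 + 4*w + 1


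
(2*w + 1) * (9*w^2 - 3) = 18*w^3 + 9*w^2 - 6*w - 3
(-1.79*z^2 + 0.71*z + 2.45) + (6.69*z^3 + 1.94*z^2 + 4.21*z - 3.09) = 6.69*z^3 + 0.15*z^2 + 4.92*z - 0.64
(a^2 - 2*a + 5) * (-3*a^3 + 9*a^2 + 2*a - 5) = -3*a^5 + 15*a^4 - 31*a^3 + 36*a^2 + 20*a - 25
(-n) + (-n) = -2*n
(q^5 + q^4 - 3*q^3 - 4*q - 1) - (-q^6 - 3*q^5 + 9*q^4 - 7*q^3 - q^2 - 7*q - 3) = q^6 + 4*q^5 - 8*q^4 + 4*q^3 + q^2 + 3*q + 2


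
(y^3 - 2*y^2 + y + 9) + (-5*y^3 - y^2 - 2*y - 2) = -4*y^3 - 3*y^2 - y + 7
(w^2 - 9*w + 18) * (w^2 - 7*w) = w^4 - 16*w^3 + 81*w^2 - 126*w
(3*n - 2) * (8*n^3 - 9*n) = 24*n^4 - 16*n^3 - 27*n^2 + 18*n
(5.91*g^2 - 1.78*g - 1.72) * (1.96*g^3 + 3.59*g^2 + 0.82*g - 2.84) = 11.5836*g^5 + 17.7281*g^4 - 4.9152*g^3 - 24.4188*g^2 + 3.6448*g + 4.8848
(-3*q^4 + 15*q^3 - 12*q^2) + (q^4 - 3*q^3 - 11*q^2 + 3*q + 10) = -2*q^4 + 12*q^3 - 23*q^2 + 3*q + 10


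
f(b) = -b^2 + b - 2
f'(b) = 1 - 2*b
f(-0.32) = -2.42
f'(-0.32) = 1.64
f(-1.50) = -5.75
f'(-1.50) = 4.00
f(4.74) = -19.73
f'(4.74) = -8.48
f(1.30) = -2.39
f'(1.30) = -1.60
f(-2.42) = -10.28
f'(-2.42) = 5.84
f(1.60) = -2.96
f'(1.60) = -2.20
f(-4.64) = -28.17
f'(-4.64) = 10.28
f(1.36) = -2.49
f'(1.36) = -1.72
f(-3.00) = -14.00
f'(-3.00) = 7.00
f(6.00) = -32.00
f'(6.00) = -11.00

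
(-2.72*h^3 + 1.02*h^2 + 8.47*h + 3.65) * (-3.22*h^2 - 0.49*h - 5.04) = 8.7584*h^5 - 1.9516*h^4 - 14.0644*h^3 - 21.0441*h^2 - 44.4773*h - 18.396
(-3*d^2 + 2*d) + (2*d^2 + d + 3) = -d^2 + 3*d + 3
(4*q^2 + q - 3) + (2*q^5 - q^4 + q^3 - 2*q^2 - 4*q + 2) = 2*q^5 - q^4 + q^3 + 2*q^2 - 3*q - 1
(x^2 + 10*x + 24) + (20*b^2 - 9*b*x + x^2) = 20*b^2 - 9*b*x + 2*x^2 + 10*x + 24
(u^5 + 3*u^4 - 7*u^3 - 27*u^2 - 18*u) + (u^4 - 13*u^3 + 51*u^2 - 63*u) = u^5 + 4*u^4 - 20*u^3 + 24*u^2 - 81*u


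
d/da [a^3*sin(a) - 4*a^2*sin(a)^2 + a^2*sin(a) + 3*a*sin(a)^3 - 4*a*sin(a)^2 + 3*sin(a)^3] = a^3*cos(a) + 3*a^2*sin(a) - 4*a^2*sin(2*a) + a^2*cos(a) + 9*a*sin(a)^2*cos(a) - 8*a*sin(a)^2 + 2*a*sin(a) - 4*a*sin(2*a) + 3*sin(a)^3 + 9*sin(a)^2*cos(a) - 4*sin(a)^2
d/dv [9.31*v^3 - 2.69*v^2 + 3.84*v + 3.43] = 27.93*v^2 - 5.38*v + 3.84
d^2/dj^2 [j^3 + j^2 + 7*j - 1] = 6*j + 2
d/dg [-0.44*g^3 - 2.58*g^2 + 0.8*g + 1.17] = -1.32*g^2 - 5.16*g + 0.8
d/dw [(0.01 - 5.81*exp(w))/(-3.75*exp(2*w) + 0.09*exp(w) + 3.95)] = (-21.7875*exp(2*w) + 0.075*exp(w) - 22.9504)*exp(w)/(14.0625*exp(4*w) - 0.675*exp(3*w) - 29.6169*exp(2*w) + 0.711*exp(w) + 15.6025)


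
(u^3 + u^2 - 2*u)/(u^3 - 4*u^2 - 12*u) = (u - 1)/(u - 6)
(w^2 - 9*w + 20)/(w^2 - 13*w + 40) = (w - 4)/(w - 8)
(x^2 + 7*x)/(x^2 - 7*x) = (x + 7)/(x - 7)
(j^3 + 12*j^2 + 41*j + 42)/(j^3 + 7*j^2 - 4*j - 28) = (j + 3)/(j - 2)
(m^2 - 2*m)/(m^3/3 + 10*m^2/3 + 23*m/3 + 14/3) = 3*m*(m - 2)/(m^3 + 10*m^2 + 23*m + 14)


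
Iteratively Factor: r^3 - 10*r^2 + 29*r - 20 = (r - 4)*(r^2 - 6*r + 5) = (r - 4)*(r - 1)*(r - 5)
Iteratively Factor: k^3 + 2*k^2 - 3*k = (k + 3)*(k^2 - k) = k*(k + 3)*(k - 1)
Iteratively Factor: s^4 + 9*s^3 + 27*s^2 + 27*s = (s)*(s^3 + 9*s^2 + 27*s + 27) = s*(s + 3)*(s^2 + 6*s + 9) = s*(s + 3)^2*(s + 3)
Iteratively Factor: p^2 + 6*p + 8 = (p + 4)*(p + 2)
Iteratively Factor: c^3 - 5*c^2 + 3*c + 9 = (c - 3)*(c^2 - 2*c - 3) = (c - 3)*(c + 1)*(c - 3)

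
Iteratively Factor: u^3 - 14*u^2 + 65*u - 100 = (u - 5)*(u^2 - 9*u + 20) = (u - 5)^2*(u - 4)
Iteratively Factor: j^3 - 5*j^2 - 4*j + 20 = (j - 5)*(j^2 - 4) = (j - 5)*(j - 2)*(j + 2)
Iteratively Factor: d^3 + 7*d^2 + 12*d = (d)*(d^2 + 7*d + 12) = d*(d + 3)*(d + 4)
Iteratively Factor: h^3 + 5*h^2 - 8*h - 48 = (h - 3)*(h^2 + 8*h + 16) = (h - 3)*(h + 4)*(h + 4)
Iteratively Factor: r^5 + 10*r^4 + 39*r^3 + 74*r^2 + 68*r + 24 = (r + 1)*(r^4 + 9*r^3 + 30*r^2 + 44*r + 24) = (r + 1)*(r + 3)*(r^3 + 6*r^2 + 12*r + 8) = (r + 1)*(r + 2)*(r + 3)*(r^2 + 4*r + 4) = (r + 1)*(r + 2)^2*(r + 3)*(r + 2)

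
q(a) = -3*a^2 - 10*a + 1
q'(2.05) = -22.30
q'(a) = -6*a - 10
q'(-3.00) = 8.00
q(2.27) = -37.16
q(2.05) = -32.11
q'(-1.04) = -3.76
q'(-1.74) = 0.44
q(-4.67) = -17.73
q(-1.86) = 9.22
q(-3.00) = 4.00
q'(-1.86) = 1.16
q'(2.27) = -23.62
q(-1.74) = 9.32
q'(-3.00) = 8.00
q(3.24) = -62.89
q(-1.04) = 8.16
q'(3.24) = -29.44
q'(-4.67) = 18.02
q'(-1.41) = -1.54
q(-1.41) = 9.14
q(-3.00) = 4.00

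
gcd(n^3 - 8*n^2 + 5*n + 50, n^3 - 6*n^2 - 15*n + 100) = n^2 - 10*n + 25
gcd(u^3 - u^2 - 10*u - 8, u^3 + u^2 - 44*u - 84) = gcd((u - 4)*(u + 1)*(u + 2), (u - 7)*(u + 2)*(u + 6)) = u + 2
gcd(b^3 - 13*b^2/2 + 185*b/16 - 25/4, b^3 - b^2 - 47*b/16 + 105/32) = b - 5/4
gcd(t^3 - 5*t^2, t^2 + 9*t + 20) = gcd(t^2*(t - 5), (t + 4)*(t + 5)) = 1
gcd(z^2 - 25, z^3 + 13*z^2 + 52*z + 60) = z + 5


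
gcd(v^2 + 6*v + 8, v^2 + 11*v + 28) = v + 4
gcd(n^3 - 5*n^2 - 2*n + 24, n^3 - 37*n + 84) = n^2 - 7*n + 12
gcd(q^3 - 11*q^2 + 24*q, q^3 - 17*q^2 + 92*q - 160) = q - 8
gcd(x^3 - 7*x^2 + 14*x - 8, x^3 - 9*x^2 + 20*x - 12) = x^2 - 3*x + 2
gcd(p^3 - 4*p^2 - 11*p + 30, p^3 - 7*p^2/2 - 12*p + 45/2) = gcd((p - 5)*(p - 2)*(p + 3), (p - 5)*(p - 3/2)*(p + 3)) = p^2 - 2*p - 15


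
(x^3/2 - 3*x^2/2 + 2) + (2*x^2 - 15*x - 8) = x^3/2 + x^2/2 - 15*x - 6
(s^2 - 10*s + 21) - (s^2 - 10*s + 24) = -3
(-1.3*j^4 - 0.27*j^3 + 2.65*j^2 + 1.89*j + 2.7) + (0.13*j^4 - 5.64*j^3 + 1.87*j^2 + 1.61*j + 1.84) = -1.17*j^4 - 5.91*j^3 + 4.52*j^2 + 3.5*j + 4.54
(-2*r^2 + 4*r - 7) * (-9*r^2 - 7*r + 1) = 18*r^4 - 22*r^3 + 33*r^2 + 53*r - 7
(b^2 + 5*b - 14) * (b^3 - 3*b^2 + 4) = b^5 + 2*b^4 - 29*b^3 + 46*b^2 + 20*b - 56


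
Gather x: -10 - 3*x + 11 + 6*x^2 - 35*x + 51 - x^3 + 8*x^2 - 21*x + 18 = -x^3 + 14*x^2 - 59*x + 70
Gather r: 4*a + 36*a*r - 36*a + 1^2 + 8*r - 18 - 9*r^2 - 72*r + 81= -32*a - 9*r^2 + r*(36*a - 64) + 64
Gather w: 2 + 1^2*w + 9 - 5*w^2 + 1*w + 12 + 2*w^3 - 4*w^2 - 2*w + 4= 2*w^3 - 9*w^2 + 27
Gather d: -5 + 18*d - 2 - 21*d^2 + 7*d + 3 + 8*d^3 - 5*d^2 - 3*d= 8*d^3 - 26*d^2 + 22*d - 4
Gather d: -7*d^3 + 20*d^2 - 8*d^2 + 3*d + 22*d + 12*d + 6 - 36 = -7*d^3 + 12*d^2 + 37*d - 30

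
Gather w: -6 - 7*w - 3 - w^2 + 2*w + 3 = -w^2 - 5*w - 6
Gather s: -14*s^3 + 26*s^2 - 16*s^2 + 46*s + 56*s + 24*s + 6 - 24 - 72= -14*s^3 + 10*s^2 + 126*s - 90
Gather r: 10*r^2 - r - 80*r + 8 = 10*r^2 - 81*r + 8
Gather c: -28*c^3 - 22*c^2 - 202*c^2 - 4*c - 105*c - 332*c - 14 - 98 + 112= -28*c^3 - 224*c^2 - 441*c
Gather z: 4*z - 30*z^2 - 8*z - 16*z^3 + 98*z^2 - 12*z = -16*z^3 + 68*z^2 - 16*z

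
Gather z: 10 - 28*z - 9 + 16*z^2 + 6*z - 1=16*z^2 - 22*z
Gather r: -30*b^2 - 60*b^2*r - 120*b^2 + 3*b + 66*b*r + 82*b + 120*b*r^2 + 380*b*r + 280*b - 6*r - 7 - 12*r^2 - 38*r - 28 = -150*b^2 + 365*b + r^2*(120*b - 12) + r*(-60*b^2 + 446*b - 44) - 35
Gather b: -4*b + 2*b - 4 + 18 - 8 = 6 - 2*b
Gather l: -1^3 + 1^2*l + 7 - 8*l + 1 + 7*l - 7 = 0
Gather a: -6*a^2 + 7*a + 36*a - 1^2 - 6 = -6*a^2 + 43*a - 7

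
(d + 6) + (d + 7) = 2*d + 13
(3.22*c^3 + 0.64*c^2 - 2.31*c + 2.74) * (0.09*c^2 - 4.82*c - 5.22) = 0.2898*c^5 - 15.4628*c^4 - 20.1011*c^3 + 8.04*c^2 - 1.1486*c - 14.3028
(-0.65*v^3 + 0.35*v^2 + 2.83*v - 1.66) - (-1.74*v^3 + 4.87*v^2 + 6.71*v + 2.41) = 1.09*v^3 - 4.52*v^2 - 3.88*v - 4.07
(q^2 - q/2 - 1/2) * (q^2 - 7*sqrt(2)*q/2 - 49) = q^4 - 7*sqrt(2)*q^3/2 - q^3/2 - 99*q^2/2 + 7*sqrt(2)*q^2/4 + 7*sqrt(2)*q/4 + 49*q/2 + 49/2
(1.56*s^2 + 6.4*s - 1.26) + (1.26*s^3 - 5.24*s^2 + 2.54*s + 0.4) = 1.26*s^3 - 3.68*s^2 + 8.94*s - 0.86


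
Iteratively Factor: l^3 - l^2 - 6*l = (l - 3)*(l^2 + 2*l) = (l - 3)*(l + 2)*(l)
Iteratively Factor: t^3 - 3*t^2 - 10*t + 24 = (t - 2)*(t^2 - t - 12) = (t - 4)*(t - 2)*(t + 3)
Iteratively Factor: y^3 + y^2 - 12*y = (y - 3)*(y^2 + 4*y) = (y - 3)*(y + 4)*(y)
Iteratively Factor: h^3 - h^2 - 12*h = (h + 3)*(h^2 - 4*h) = h*(h + 3)*(h - 4)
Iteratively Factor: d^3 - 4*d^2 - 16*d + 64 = (d - 4)*(d^2 - 16) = (d - 4)*(d + 4)*(d - 4)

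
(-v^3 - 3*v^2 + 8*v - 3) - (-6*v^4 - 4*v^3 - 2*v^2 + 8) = 6*v^4 + 3*v^3 - v^2 + 8*v - 11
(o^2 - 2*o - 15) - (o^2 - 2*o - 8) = -7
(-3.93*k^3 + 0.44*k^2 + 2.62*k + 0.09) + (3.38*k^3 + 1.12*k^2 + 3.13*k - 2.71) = -0.55*k^3 + 1.56*k^2 + 5.75*k - 2.62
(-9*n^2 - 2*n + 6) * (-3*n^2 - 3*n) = 27*n^4 + 33*n^3 - 12*n^2 - 18*n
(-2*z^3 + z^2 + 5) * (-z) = 2*z^4 - z^3 - 5*z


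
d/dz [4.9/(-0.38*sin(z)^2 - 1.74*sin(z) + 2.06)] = (3.724*sin(z) + 8.526)*cos(z)/(0.38*sin(z)^2 + 1.74*sin(z) - 2.06)^2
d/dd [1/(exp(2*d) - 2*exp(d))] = 2*(1 - exp(d))*exp(-d)/(exp(d) - 2)^2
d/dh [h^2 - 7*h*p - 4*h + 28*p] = 2*h - 7*p - 4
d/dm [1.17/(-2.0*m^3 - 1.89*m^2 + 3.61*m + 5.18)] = (7.02*m^2 + 4.4226*m - 4.2237)/(2.0*m^3 + 1.89*m^2 - 3.61*m - 5.18)^2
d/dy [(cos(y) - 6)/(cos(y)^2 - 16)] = (cos(y)^2 - 12*cos(y) + 16)*sin(y)/(cos(y)^2 - 16)^2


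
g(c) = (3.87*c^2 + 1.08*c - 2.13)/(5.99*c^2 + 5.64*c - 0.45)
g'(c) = (-11.98*c - 5.64)*(3.87*c^2 + 1.08*c - 2.13)/(5.99*c^2 + 5.64*c - 0.45)^2 + (7.74*c + 1.08)/(5.99*c^2 + 5.64*c - 0.45)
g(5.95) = 0.58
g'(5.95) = 0.01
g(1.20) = 0.32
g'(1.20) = 0.27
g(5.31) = 0.57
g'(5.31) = 0.01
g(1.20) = 0.32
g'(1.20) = 0.27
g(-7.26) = 0.71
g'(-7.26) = 0.01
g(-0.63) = 0.78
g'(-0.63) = 1.42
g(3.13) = 0.52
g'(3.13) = 0.04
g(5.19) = 0.57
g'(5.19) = 0.01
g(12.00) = 0.61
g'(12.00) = 0.00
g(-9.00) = 0.70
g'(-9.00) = 0.01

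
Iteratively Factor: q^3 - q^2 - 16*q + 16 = (q - 1)*(q^2 - 16) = (q - 1)*(q + 4)*(q - 4)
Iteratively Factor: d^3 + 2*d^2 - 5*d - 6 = (d + 1)*(d^2 + d - 6) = (d + 1)*(d + 3)*(d - 2)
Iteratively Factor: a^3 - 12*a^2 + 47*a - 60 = (a - 5)*(a^2 - 7*a + 12) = (a - 5)*(a - 3)*(a - 4)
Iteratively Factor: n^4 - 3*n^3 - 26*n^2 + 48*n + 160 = (n - 4)*(n^3 + n^2 - 22*n - 40) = (n - 5)*(n - 4)*(n^2 + 6*n + 8) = (n - 5)*(n - 4)*(n + 2)*(n + 4)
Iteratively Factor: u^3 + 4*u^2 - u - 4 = (u + 4)*(u^2 - 1) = (u + 1)*(u + 4)*(u - 1)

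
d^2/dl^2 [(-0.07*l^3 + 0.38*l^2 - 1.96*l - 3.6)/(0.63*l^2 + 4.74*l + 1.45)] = (-5.55111512312578e-17*l^5 + 4.9960036108132e-16*l^4 - 6.842934*l^3 - 13.54248*l^2 - 54.64221*l - 126.64946)/(0.250047*l^6 + 5.643918*l^5 + 44.190279*l^4 + 132.476364*l^3 + 101.707785*l^2 + 29.89755*l + 3.048625)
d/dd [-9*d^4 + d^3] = d^2*(3 - 36*d)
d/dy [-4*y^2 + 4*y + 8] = 4 - 8*y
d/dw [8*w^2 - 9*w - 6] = 16*w - 9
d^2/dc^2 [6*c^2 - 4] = 12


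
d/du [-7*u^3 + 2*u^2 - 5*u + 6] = -21*u^2 + 4*u - 5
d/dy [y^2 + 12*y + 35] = 2*y + 12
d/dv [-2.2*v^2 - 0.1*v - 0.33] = -4.4*v - 0.1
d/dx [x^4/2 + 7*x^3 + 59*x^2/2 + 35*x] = 2*x^3 + 21*x^2 + 59*x + 35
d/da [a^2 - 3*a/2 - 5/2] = 2*a - 3/2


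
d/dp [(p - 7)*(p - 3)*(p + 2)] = 3*p^2 - 16*p + 1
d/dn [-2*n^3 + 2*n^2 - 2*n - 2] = -6*n^2 + 4*n - 2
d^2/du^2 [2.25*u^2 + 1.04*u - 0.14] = 4.50000000000000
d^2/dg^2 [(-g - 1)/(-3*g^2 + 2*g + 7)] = 2*((-9*g - 1)*(-3*g^2 + 2*g + 7) - 4*(g + 1)*(3*g - 1)^2)/(-3*g^2 + 2*g + 7)^3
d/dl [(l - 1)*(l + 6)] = 2*l + 5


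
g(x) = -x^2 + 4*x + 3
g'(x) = 4 - 2*x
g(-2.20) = -10.64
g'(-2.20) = 8.40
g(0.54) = 4.87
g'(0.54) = 2.92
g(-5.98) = -56.68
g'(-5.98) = 15.96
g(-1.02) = -2.12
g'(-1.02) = 6.04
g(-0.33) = 1.57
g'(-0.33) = 4.66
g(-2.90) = -17.01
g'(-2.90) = 9.80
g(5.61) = -6.03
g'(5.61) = -7.22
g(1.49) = 6.74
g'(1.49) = 1.02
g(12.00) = -93.00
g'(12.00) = -20.00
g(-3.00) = -18.00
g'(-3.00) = 10.00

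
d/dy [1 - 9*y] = -9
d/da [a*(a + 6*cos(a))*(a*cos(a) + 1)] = -a^3*sin(a) - 6*a^2*sin(2*a) + 3*a^2*cos(a) - 6*a*sin(a) + 6*a*cos(2*a) + 8*a + 6*cos(a)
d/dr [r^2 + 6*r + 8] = 2*r + 6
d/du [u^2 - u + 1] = 2*u - 1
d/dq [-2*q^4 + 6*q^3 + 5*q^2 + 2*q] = -8*q^3 + 18*q^2 + 10*q + 2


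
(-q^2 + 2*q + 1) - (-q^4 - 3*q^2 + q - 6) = q^4 + 2*q^2 + q + 7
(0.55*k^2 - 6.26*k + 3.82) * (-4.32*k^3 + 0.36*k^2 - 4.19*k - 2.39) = -2.376*k^5 + 27.2412*k^4 - 21.0605*k^3 + 26.2901*k^2 - 1.0444*k - 9.1298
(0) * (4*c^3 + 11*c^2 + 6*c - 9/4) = 0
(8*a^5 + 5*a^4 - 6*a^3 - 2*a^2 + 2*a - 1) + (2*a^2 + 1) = 8*a^5 + 5*a^4 - 6*a^3 + 2*a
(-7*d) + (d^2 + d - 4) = d^2 - 6*d - 4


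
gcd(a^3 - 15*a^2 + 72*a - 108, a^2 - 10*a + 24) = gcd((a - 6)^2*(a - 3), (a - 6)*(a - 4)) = a - 6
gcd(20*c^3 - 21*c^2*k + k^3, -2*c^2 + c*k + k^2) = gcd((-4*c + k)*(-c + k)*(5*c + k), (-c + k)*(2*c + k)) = c - k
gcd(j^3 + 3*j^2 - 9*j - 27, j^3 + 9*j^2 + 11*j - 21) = j + 3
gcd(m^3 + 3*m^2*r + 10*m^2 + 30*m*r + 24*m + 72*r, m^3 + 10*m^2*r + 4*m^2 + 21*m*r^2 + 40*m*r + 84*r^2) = m^2 + 3*m*r + 4*m + 12*r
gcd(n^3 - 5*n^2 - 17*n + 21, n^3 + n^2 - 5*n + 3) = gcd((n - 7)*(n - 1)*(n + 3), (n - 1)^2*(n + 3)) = n^2 + 2*n - 3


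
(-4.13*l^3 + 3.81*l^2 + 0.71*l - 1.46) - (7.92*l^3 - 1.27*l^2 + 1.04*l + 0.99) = -12.05*l^3 + 5.08*l^2 - 0.33*l - 2.45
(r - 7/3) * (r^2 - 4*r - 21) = r^3 - 19*r^2/3 - 35*r/3 + 49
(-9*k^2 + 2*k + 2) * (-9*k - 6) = 81*k^3 + 36*k^2 - 30*k - 12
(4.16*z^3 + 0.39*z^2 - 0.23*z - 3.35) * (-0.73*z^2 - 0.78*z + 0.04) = -3.0368*z^5 - 3.5295*z^4 + 0.0301*z^3 + 2.6405*z^2 + 2.6038*z - 0.134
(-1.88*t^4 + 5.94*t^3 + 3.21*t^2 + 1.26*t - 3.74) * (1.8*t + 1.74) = -3.384*t^5 + 7.4208*t^4 + 16.1136*t^3 + 7.8534*t^2 - 4.5396*t - 6.5076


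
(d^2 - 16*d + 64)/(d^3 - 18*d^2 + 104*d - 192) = (d - 8)/(d^2 - 10*d + 24)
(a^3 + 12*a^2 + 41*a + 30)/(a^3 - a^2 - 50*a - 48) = (a + 5)/(a - 8)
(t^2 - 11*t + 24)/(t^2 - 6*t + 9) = (t - 8)/(t - 3)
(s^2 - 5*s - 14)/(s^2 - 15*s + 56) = (s + 2)/(s - 8)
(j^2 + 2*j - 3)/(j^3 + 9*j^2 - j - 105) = (j^2 + 2*j - 3)/(j^3 + 9*j^2 - j - 105)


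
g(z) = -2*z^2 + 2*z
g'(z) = 2 - 4*z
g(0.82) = 0.30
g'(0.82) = -1.28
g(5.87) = -57.17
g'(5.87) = -21.48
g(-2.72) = -20.24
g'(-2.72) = 12.88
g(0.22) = 0.34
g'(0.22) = 1.12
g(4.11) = -25.56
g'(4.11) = -14.44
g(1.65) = -2.14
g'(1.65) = -4.60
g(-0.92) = -3.53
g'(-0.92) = 5.68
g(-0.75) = -2.62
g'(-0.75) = 5.00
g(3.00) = -12.00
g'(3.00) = -10.00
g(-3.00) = -24.00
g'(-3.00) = 14.00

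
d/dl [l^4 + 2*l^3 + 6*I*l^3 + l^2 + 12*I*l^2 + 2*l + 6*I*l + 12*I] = 4*l^3 + l^2*(6 + 18*I) + l*(2 + 24*I) + 2 + 6*I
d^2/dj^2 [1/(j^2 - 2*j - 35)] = 2*(j^2 - 2*j - 4*(j - 1)^2 - 35)/(-j^2 + 2*j + 35)^3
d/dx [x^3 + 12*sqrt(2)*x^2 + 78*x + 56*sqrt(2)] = 3*x^2 + 24*sqrt(2)*x + 78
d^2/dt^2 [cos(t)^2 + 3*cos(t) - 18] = -3*cos(t) - 2*cos(2*t)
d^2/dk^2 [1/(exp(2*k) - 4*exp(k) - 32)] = 4*((1 - exp(k))*(-exp(2*k) + 4*exp(k) + 32) - 2*(exp(k) - 2)^2*exp(k))*exp(k)/(-exp(2*k) + 4*exp(k) + 32)^3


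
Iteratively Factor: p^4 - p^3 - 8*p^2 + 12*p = (p - 2)*(p^3 + p^2 - 6*p) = (p - 2)^2*(p^2 + 3*p) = p*(p - 2)^2*(p + 3)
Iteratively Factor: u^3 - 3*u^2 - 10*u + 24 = (u + 3)*(u^2 - 6*u + 8) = (u - 2)*(u + 3)*(u - 4)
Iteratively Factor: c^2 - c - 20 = (c + 4)*(c - 5)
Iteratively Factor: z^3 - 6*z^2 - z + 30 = (z - 3)*(z^2 - 3*z - 10) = (z - 5)*(z - 3)*(z + 2)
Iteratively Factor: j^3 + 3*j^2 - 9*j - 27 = (j - 3)*(j^2 + 6*j + 9) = (j - 3)*(j + 3)*(j + 3)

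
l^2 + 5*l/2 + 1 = (l + 1/2)*(l + 2)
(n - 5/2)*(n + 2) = n^2 - n/2 - 5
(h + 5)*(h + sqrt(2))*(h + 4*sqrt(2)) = h^3 + 5*h^2 + 5*sqrt(2)*h^2 + 8*h + 25*sqrt(2)*h + 40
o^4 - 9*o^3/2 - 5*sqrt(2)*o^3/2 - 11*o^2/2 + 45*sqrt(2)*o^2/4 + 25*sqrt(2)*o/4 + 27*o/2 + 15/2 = (o - 5)*(o + 1/2)*(o - 3*sqrt(2))*(o + sqrt(2)/2)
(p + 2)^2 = p^2 + 4*p + 4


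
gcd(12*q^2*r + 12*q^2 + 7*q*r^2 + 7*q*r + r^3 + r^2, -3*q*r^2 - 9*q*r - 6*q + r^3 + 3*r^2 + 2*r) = r + 1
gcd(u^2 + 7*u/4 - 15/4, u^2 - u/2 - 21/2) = u + 3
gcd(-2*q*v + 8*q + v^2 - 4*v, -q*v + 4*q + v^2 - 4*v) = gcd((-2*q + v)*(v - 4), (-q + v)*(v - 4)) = v - 4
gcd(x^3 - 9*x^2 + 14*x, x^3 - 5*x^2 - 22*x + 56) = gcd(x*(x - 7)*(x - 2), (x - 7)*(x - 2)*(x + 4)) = x^2 - 9*x + 14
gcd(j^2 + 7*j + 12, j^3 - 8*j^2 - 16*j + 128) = j + 4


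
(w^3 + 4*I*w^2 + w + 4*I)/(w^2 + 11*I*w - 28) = (w^2 + 1)/(w + 7*I)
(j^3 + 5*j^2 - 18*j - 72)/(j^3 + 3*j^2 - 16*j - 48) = (j + 6)/(j + 4)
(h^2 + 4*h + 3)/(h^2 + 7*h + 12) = (h + 1)/(h + 4)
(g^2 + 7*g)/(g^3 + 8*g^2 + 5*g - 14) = g/(g^2 + g - 2)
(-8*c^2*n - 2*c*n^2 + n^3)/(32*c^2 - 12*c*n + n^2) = n*(-2*c - n)/(8*c - n)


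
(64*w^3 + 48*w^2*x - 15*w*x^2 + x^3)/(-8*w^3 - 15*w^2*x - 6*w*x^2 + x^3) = (-8*w + x)/(w + x)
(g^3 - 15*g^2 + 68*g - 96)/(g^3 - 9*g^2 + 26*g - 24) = (g - 8)/(g - 2)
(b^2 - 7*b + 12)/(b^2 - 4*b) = (b - 3)/b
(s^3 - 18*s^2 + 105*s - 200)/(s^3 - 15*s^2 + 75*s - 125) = (s - 8)/(s - 5)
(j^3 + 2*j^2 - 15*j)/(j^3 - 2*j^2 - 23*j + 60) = j/(j - 4)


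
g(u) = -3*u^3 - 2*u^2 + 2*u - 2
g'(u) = -9*u^2 - 4*u + 2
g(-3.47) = 92.32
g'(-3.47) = -92.49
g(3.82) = -190.77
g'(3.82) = -144.61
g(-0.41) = -2.95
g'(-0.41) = 2.13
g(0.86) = -3.67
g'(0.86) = -8.10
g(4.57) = -320.96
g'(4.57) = -204.24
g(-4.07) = 158.99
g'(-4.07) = -130.80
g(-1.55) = 1.27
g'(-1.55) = -13.42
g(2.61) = -63.74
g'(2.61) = -69.75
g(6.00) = -710.00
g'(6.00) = -346.00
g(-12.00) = 4870.00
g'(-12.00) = -1246.00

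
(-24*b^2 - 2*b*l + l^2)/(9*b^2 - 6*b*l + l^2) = (-24*b^2 - 2*b*l + l^2)/(9*b^2 - 6*b*l + l^2)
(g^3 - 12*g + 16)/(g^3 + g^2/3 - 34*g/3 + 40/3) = 3*(g - 2)/(3*g - 5)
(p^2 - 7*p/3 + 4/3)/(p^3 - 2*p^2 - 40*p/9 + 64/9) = 3*(p - 1)/(3*p^2 - 2*p - 16)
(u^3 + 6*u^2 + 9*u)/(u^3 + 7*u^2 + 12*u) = (u + 3)/(u + 4)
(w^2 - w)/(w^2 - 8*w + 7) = w/(w - 7)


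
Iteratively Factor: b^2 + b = (b + 1)*(b)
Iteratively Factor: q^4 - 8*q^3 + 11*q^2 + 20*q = (q - 4)*(q^3 - 4*q^2 - 5*q) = (q - 4)*(q + 1)*(q^2 - 5*q) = (q - 5)*(q - 4)*(q + 1)*(q)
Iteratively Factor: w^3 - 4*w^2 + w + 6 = (w + 1)*(w^2 - 5*w + 6) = (w - 3)*(w + 1)*(w - 2)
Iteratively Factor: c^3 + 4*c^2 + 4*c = (c + 2)*(c^2 + 2*c) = c*(c + 2)*(c + 2)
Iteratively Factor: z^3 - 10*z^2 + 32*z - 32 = (z - 4)*(z^2 - 6*z + 8) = (z - 4)*(z - 2)*(z - 4)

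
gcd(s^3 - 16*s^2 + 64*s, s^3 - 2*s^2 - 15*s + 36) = 1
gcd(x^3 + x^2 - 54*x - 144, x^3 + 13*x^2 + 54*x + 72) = x^2 + 9*x + 18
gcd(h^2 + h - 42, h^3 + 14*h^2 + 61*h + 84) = h + 7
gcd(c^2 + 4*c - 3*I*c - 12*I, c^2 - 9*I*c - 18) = c - 3*I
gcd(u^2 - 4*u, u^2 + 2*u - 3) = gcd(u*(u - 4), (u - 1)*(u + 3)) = 1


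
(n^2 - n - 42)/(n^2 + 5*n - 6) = (n - 7)/(n - 1)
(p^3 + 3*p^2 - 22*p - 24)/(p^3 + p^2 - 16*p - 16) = (p + 6)/(p + 4)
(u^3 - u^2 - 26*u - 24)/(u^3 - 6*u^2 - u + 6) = (u + 4)/(u - 1)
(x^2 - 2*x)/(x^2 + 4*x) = (x - 2)/(x + 4)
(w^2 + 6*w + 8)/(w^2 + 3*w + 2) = (w + 4)/(w + 1)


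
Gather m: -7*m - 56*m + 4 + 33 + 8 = 45 - 63*m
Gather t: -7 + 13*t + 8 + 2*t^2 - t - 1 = 2*t^2 + 12*t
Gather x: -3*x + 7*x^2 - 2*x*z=7*x^2 + x*(-2*z - 3)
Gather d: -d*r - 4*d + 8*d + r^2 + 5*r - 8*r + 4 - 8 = d*(4 - r) + r^2 - 3*r - 4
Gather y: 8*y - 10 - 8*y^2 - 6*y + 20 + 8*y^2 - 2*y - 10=0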